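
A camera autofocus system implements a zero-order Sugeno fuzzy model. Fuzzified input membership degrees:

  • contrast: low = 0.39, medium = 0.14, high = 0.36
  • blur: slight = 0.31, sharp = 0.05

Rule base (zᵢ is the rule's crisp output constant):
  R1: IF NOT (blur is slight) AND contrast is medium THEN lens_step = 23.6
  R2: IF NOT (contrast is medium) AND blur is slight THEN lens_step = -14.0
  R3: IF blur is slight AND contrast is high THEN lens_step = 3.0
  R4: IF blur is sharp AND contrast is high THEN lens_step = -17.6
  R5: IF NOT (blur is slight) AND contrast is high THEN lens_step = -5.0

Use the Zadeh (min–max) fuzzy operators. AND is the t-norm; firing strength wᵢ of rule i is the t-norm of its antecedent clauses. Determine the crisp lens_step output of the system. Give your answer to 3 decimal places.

-2.381

R1 (z=23.6): ¬slight=1−0.31=0.69, medium=0.14; AND[min(a, b)] → w = 0.14
R2 (z=-14.0): ¬medium=1−0.14=0.86, slight=0.31; AND[min(a, b)] → w = 0.31
R3 (z=3.0): slight=0.31, high=0.36; AND[min(a, b)] → w = 0.31
R4 (z=-17.6): sharp=0.05, high=0.36; AND[min(a, b)] → w = 0.05
R5 (z=-5.0): ¬slight=1−0.31=0.69, high=0.36; AND[min(a, b)] → w = 0.36
Weighted average = (0.14·23.6 + 0.31·-14.0 + 0.31·3.0 + 0.05·-17.6 + 0.36·-5.0) / (0.14 + 0.31 + 0.31 + 0.05 + 0.36)
  = -2.7860 / 1.1700 = -2.381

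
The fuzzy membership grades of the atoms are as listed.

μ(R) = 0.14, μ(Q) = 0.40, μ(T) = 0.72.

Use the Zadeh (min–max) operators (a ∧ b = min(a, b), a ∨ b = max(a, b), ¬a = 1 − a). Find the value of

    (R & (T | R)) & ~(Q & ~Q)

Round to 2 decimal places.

T | R = max(a, b) on (0.72, 0.14) = 0.72
R & (T | R) = min(a, b) on (0.14, 0.72) = 0.14
~Q = 1 − 0.40 = 0.60
Q & ~Q = min(a, b) on (0.40, 0.60) = 0.40
~(Q & ~Q) = 1 − 0.40 = 0.60
(R & (T | R)) & ~(Q & ~Q) = min(a, b) on (0.14, 0.60) = 0.14

0.14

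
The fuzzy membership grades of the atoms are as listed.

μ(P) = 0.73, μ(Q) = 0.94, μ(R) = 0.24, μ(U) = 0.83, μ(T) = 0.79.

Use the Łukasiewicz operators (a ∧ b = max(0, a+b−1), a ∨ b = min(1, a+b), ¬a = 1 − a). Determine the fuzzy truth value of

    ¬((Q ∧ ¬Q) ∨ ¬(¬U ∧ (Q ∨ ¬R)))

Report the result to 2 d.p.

¬Q = 1 − 0.94 = 0.06
Q ∧ ¬Q = max(0, a+b−1) on (0.94, 0.06) = 0.00
¬U = 1 − 0.83 = 0.17
¬R = 1 − 0.24 = 0.76
Q ∨ ¬R = min(1, a+b) on (0.94, 0.76) = 1.00
¬U ∧ (Q ∨ ¬R) = max(0, a+b−1) on (0.17, 1.00) = 0.17
¬(¬U ∧ (Q ∨ ¬R)) = 1 − 0.17 = 0.83
(Q ∧ ¬Q) ∨ ¬(¬U ∧ (Q ∨ ¬R)) = min(1, a+b) on (0.00, 0.83) = 0.83
¬((Q ∧ ¬Q) ∨ ¬(¬U ∧ (Q ∨ ¬R))) = 1 − 0.83 = 0.17

0.17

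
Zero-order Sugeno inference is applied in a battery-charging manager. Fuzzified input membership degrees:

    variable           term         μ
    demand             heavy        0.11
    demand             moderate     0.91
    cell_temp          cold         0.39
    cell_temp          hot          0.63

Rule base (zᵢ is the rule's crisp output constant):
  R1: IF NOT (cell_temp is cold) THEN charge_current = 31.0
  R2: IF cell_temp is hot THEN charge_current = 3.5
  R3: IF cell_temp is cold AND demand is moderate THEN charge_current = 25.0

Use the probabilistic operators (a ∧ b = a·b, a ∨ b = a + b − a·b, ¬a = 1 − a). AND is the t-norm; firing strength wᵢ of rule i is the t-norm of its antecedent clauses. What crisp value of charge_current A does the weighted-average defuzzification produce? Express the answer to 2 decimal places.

R1 (z=31.0): ¬cold=1−0.39=0.61 → w = 0.6100
R2 (z=3.5): hot=0.63 → w = 0.6300
R3 (z=25.0): cold=0.39, moderate=0.91; AND[a·b] → w = 0.3549
Weighted average = (0.6100·31.0 + 0.6300·3.5 + 0.3549·25.0) / (0.6100 + 0.6300 + 0.3549)
  = 29.9875 / 1.5949 = 18.80

18.80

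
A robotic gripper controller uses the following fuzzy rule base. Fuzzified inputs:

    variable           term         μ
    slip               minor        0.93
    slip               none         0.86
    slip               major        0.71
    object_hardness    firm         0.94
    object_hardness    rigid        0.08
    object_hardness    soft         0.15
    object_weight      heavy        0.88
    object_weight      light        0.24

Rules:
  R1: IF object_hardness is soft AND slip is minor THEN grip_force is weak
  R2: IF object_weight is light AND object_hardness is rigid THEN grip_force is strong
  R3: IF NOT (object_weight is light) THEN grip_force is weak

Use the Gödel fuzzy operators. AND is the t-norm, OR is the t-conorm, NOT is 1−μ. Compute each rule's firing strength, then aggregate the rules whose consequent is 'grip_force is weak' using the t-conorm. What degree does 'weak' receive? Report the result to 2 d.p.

0.76

R1: soft=0.15, minor=0.93; AND[min(a, b)] → w = 0.15
R2: light=0.24, rigid=0.08; AND[min(a, b)] → w = 0.08
R3: ¬light=1−0.24=0.76 → w = 0.76
Rules with consequent 'weak': {R1, R3} → strengths 0.15, 0.76
Aggregate via t-conorm [max(a, b)]: 0.76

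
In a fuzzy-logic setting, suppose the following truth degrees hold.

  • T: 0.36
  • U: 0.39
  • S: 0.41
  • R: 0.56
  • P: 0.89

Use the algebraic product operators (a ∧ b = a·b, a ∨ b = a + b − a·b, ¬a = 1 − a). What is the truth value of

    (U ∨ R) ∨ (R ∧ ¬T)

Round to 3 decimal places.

0.828

U ∨ R = a + b − a·b on (0.3900, 0.5600) = 0.7316
¬T = 1 − 0.3600 = 0.6400
R ∧ ¬T = a·b on (0.5600, 0.6400) = 0.3584
(U ∨ R) ∨ (R ∧ ¬T) = a + b − a·b on (0.7316, 0.3584) = 0.8278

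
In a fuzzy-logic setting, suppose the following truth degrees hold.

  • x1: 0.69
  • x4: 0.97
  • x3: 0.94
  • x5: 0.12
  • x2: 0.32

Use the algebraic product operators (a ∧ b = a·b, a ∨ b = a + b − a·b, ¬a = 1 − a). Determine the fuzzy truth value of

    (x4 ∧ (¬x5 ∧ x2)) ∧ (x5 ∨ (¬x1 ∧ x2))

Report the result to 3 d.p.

¬x5 = 1 − 0.1200 = 0.8800
¬x5 ∧ x2 = a·b on (0.8800, 0.3200) = 0.2816
x4 ∧ (¬x5 ∧ x2) = a·b on (0.9700, 0.2816) = 0.2732
¬x1 = 1 − 0.6900 = 0.3100
¬x1 ∧ x2 = a·b on (0.3100, 0.3200) = 0.0992
x5 ∨ (¬x1 ∧ x2) = a + b − a·b on (0.1200, 0.0992) = 0.2073
(x4 ∧ (¬x5 ∧ x2)) ∧ (x5 ∨ (¬x1 ∧ x2)) = a·b on (0.2732, 0.2073) = 0.0566

0.057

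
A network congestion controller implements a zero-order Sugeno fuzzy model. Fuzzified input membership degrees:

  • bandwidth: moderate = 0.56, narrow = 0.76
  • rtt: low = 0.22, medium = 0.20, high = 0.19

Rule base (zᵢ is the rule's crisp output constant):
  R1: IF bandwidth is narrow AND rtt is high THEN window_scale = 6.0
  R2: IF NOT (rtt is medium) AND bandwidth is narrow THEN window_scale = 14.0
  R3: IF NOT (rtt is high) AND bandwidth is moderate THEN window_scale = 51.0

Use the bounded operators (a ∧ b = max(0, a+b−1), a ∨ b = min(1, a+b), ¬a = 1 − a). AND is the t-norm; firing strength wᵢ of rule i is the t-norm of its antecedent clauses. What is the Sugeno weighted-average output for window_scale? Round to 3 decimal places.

R1 (z=6.0): narrow=0.76, high=0.19; AND[max(0, a+b−1)] → w = 0.00
R2 (z=14.0): ¬medium=1−0.20=0.80, narrow=0.76; AND[max(0, a+b−1)] → w = 0.56
R3 (z=51.0): ¬high=1−0.19=0.81, moderate=0.56; AND[max(0, a+b−1)] → w = 0.37
Weighted average = (0.00·6.0 + 0.56·14.0 + 0.37·51.0) / (0.00 + 0.56 + 0.37)
  = 26.7100 / 0.9300 = 28.720

28.720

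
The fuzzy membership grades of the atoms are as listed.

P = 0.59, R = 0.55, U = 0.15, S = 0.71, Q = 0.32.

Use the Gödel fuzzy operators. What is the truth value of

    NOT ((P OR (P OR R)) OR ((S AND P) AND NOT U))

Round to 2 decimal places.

0.41

P OR R = max(a, b) on (0.59, 0.55) = 0.59
P OR (P OR R) = max(a, b) on (0.59, 0.59) = 0.59
S AND P = min(a, b) on (0.71, 0.59) = 0.59
NOT U = 1 − 0.15 = 0.85
(S AND P) AND NOT U = min(a, b) on (0.59, 0.85) = 0.59
(P OR (P OR R)) OR ((S AND P) AND NOT U) = max(a, b) on (0.59, 0.59) = 0.59
NOT ((P OR (P OR R)) OR ((S AND P) AND NOT U)) = 1 − 0.59 = 0.41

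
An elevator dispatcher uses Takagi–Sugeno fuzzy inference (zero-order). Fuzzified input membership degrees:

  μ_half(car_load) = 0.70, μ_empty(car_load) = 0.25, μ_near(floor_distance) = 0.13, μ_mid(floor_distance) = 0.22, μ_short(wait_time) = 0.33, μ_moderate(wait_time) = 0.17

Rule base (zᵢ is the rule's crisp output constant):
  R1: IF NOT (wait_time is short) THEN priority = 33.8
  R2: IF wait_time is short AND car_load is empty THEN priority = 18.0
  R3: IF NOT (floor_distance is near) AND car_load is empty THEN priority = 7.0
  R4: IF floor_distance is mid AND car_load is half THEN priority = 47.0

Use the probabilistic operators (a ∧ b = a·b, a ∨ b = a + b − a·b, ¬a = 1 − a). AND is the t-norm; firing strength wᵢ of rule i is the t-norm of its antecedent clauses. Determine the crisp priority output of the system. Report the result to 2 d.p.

29.26

R1 (z=33.8): ¬short=1−0.33=0.67 → w = 0.6700
R2 (z=18.0): short=0.33, empty=0.25; AND[a·b] → w = 0.0825
R3 (z=7.0): ¬near=1−0.13=0.87, empty=0.25; AND[a·b] → w = 0.2175
R4 (z=47.0): mid=0.22, half=0.70; AND[a·b] → w = 0.1540
Weighted average = (0.6700·33.8 + 0.0825·18.0 + 0.2175·7.0 + 0.1540·47.0) / (0.6700 + 0.0825 + 0.2175 + 0.1540)
  = 32.8915 / 1.1240 = 29.26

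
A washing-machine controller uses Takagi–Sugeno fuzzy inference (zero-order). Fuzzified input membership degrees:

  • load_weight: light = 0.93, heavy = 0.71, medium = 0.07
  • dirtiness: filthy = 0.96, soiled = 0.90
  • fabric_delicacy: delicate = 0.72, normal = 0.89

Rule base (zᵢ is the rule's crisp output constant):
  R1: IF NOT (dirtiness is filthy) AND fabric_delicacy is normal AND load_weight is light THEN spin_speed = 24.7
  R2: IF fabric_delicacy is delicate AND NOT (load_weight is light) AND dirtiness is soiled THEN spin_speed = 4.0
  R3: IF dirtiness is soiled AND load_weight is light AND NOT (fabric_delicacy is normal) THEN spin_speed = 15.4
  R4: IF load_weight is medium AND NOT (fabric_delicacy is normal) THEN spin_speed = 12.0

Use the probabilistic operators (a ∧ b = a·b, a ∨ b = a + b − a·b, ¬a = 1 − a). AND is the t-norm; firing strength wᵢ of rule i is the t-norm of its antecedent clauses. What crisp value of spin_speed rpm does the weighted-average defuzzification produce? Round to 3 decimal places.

R1 (z=24.7): ¬filthy=1−0.96=0.04, normal=0.89, light=0.93; AND[a·b] → w = 0.0331
R2 (z=4.0): delicate=0.72, ¬light=1−0.93=0.07, soiled=0.90; AND[a·b] → w = 0.0454
R3 (z=15.4): soiled=0.90, light=0.93, ¬normal=1−0.89=0.11; AND[a·b] → w = 0.0921
R4 (z=12.0): medium=0.07, ¬normal=1−0.89=0.11; AND[a·b] → w = 0.0077
Weighted average = (0.0331·24.7 + 0.0454·4.0 + 0.0921·15.4 + 0.0077·12.0) / (0.0331 + 0.0454 + 0.0921 + 0.0077)
  = 2.5095 / 0.1782 = 14.079

14.079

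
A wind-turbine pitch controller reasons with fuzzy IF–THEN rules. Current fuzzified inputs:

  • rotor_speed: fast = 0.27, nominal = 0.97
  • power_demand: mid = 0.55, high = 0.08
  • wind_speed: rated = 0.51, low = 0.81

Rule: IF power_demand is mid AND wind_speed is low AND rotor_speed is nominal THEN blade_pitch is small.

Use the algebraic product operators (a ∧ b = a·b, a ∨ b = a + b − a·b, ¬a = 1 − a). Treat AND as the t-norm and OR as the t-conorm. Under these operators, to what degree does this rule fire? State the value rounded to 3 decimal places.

0.432

firing strength: mid=0.55, low=0.81, nominal=0.97; AND[a·b] → w = 0.4321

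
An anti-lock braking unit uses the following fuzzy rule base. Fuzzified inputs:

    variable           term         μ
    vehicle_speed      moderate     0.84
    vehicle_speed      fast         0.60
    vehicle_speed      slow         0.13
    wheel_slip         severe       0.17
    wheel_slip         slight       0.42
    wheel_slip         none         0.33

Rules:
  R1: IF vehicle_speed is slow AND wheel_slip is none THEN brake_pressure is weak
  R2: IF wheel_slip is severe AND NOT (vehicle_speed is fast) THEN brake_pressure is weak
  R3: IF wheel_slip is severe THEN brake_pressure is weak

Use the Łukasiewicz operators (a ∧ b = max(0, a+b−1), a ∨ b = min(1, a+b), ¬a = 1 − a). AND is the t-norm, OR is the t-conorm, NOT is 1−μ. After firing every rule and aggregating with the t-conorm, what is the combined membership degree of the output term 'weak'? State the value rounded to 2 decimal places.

R1: slow=0.13, none=0.33; AND[max(0, a+b−1)] → w = 0.00
R2: severe=0.17, ¬fast=1−0.60=0.40; AND[max(0, a+b−1)] → w = 0.00
R3: severe=0.17 → w = 0.17
Rules with consequent 'weak': {R1, R2, R3} → strengths 0.00, 0.00, 0.17
Aggregate via t-conorm [min(1, a+b)]: 0.17

0.17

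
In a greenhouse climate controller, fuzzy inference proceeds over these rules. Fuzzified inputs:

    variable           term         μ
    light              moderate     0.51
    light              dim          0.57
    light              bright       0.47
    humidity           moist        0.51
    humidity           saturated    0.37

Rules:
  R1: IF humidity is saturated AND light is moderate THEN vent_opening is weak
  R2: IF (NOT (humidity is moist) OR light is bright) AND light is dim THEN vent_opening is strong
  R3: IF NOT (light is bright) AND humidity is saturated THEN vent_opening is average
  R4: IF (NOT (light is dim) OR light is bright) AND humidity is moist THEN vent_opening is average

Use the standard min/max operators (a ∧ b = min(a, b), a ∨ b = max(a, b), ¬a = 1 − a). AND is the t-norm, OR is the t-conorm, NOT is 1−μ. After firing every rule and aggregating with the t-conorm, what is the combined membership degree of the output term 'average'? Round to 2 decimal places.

R1: saturated=0.37, moderate=0.51; AND[min(a, b)] → w = 0.37
R2: (¬moist=1−0.51=0.49 OR bright=0.47) = 0.49; AND[min(a, b)] with dim=0.57 → w = 0.49
R3: ¬bright=1−0.47=0.53, saturated=0.37; AND[min(a, b)] → w = 0.37
R4: (¬dim=1−0.57=0.43 OR bright=0.47) = 0.47; AND[min(a, b)] with moist=0.51 → w = 0.47
Rules with consequent 'average': {R3, R4} → strengths 0.37, 0.47
Aggregate via t-conorm [max(a, b)]: 0.47

0.47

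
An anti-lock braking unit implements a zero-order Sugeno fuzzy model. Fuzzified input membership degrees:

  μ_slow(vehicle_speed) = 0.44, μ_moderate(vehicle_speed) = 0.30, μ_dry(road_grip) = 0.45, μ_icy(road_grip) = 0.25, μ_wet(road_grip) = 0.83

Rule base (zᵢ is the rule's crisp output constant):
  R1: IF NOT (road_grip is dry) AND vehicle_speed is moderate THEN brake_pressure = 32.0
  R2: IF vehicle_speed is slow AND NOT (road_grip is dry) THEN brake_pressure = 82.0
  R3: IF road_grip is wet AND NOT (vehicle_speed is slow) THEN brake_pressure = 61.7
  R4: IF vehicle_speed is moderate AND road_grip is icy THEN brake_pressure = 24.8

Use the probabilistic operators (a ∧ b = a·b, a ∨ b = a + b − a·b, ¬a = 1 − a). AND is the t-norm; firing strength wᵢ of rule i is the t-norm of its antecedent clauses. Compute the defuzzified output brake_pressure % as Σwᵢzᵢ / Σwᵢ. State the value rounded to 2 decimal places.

58.79

R1 (z=32.0): ¬dry=1−0.45=0.55, moderate=0.30; AND[a·b] → w = 0.1650
R2 (z=82.0): slow=0.44, ¬dry=1−0.45=0.55; AND[a·b] → w = 0.2420
R3 (z=61.7): wet=0.83, ¬slow=1−0.44=0.56; AND[a·b] → w = 0.4648
R4 (z=24.8): moderate=0.30, icy=0.25; AND[a·b] → w = 0.0750
Weighted average = (0.1650·32.0 + 0.2420·82.0 + 0.4648·61.7 + 0.0750·24.8) / (0.1650 + 0.2420 + 0.4648 + 0.0750)
  = 55.6622 / 0.9468 = 58.79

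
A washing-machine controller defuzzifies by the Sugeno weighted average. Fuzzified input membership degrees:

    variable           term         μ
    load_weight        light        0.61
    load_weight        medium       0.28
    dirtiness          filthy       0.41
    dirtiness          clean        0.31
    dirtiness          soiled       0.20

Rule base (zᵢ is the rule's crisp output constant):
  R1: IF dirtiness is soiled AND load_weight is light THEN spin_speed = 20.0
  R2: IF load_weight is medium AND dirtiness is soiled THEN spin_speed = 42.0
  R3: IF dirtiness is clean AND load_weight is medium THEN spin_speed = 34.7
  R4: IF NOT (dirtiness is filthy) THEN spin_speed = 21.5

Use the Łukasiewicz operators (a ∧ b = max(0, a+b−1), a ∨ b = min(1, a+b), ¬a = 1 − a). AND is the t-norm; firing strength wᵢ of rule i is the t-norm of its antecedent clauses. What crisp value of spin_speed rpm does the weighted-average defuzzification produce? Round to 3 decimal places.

21.500

R1 (z=20.0): soiled=0.20, light=0.61; AND[max(0, a+b−1)] → w = 0.00
R2 (z=42.0): medium=0.28, soiled=0.20; AND[max(0, a+b−1)] → w = 0.00
R3 (z=34.7): clean=0.31, medium=0.28; AND[max(0, a+b−1)] → w = 0.00
R4 (z=21.5): ¬filthy=1−0.41=0.59 → w = 0.59
Weighted average = (0.00·20.0 + 0.00·42.0 + 0.00·34.7 + 0.59·21.5) / (0.00 + 0.00 + 0.00 + 0.59)
  = 12.6850 / 0.5900 = 21.500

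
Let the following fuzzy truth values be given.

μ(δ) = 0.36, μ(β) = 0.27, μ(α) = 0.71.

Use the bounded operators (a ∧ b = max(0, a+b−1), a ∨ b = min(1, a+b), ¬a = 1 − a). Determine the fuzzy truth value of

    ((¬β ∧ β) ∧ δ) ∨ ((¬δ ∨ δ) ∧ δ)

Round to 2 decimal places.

¬β = 1 − 0.27 = 0.73
¬β ∧ β = max(0, a+b−1) on (0.73, 0.27) = 0.00
(¬β ∧ β) ∧ δ = max(0, a+b−1) on (0.00, 0.36) = 0.00
¬δ = 1 − 0.36 = 0.64
¬δ ∨ δ = min(1, a+b) on (0.64, 0.36) = 1.00
(¬δ ∨ δ) ∧ δ = max(0, a+b−1) on (1.00, 0.36) = 0.36
((¬β ∧ β) ∧ δ) ∨ ((¬δ ∨ δ) ∧ δ) = min(1, a+b) on (0.00, 0.36) = 0.36

0.36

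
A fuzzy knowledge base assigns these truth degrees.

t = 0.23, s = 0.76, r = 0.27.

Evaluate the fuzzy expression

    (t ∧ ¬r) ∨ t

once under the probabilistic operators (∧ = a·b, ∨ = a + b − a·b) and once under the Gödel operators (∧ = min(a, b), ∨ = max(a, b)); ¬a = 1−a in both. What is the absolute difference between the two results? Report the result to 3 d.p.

Under probabilistic:
  ¬r = 1 − 0.2700 = 0.7300
  t ∧ ¬r = a·b on (0.2300, 0.7300) = 0.1679
  (t ∧ ¬r) ∨ t = a + b − a·b on (0.1679, 0.2300) = 0.3593
  → value = 0.3593
Under Gödel:
  ¬r = 1 − 0.27 = 0.73
  t ∧ ¬r = min(a, b) on (0.23, 0.73) = 0.23
  (t ∧ ¬r) ∨ t = max(a, b) on (0.23, 0.23) = 0.23
  → value = 0.2300
|0.3593 − 0.2300| = 0.129

0.129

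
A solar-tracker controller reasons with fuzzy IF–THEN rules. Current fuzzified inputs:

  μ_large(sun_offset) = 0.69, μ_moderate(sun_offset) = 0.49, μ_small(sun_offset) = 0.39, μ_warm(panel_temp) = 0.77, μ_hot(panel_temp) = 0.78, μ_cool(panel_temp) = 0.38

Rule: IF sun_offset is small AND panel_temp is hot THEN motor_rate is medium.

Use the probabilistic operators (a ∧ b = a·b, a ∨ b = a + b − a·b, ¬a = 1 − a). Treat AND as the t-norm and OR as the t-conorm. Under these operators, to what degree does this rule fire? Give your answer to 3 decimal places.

firing strength: small=0.39, hot=0.78; AND[a·b] → w = 0.3042

0.304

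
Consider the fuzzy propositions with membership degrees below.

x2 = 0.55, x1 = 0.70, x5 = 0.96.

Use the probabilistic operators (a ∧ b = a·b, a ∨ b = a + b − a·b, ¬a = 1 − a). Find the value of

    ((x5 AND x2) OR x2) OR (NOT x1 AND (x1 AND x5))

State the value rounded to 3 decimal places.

0.830

x5 AND x2 = a·b on (0.9600, 0.5500) = 0.5280
(x5 AND x2) OR x2 = a + b − a·b on (0.5280, 0.5500) = 0.7876
NOT x1 = 1 − 0.7000 = 0.3000
x1 AND x5 = a·b on (0.7000, 0.9600) = 0.6720
NOT x1 AND (x1 AND x5) = a·b on (0.3000, 0.6720) = 0.2016
((x5 AND x2) OR x2) OR (NOT x1 AND (x1 AND x5)) = a + b − a·b on (0.7876, 0.2016) = 0.8304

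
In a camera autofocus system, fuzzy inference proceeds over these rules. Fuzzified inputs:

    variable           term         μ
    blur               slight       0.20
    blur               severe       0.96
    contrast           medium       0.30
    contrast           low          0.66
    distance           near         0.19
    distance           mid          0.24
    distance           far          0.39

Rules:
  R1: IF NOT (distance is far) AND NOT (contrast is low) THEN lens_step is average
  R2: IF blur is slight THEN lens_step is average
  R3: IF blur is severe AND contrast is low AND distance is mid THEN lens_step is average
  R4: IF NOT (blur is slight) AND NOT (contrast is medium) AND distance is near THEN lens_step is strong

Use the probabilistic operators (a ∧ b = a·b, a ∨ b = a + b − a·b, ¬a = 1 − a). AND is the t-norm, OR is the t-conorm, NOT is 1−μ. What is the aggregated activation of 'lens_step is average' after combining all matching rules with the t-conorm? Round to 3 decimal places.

0.462

R1: ¬far=1−0.39=0.61, ¬low=1−0.66=0.34; AND[a·b] → w = 0.2074
R2: slight=0.20 → w = 0.2000
R3: severe=0.96, low=0.66, mid=0.24; AND[a·b] → w = 0.1521
R4: ¬slight=1−0.20=0.80, ¬medium=1−0.30=0.70, near=0.19; AND[a·b] → w = 0.1064
Rules with consequent 'average': {R1, R2, R3} → strengths 0.2074, 0.2000, 0.1521
Aggregate via t-conorm [a + b − a·b]: 0.4623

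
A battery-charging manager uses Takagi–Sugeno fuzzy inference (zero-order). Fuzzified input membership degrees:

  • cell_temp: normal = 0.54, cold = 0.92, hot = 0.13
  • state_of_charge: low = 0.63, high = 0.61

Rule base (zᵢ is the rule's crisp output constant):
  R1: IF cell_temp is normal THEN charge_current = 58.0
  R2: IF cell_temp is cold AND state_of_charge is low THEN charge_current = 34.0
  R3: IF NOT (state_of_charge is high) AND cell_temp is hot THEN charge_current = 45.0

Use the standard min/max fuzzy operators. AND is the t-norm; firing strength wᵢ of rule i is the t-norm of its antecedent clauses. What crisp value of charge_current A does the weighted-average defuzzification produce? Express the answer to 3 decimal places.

R1 (z=58.0): normal=0.54 → w = 0.54
R2 (z=34.0): cold=0.92, low=0.63; AND[min(a, b)] → w = 0.63
R3 (z=45.0): ¬high=1−0.61=0.39, hot=0.13; AND[min(a, b)] → w = 0.13
Weighted average = (0.54·58.0 + 0.63·34.0 + 0.13·45.0) / (0.54 + 0.63 + 0.13)
  = 58.5900 / 1.3000 = 45.069

45.069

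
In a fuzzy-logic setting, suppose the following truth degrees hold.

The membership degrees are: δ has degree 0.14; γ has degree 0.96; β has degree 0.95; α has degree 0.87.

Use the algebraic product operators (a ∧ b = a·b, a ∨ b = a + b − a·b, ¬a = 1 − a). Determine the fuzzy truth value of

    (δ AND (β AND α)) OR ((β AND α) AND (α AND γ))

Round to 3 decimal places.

β AND α = a·b on (0.9500, 0.8700) = 0.8265
δ AND (β AND α) = a·b on (0.1400, 0.8265) = 0.1157
β AND α = a·b on (0.9500, 0.8700) = 0.8265
α AND γ = a·b on (0.8700, 0.9600) = 0.8352
(β AND α) AND (α AND γ) = a·b on (0.8265, 0.8352) = 0.6903
(δ AND (β AND α)) OR ((β AND α) AND (α AND γ)) = a + b − a·b on (0.1157, 0.6903) = 0.7261

0.726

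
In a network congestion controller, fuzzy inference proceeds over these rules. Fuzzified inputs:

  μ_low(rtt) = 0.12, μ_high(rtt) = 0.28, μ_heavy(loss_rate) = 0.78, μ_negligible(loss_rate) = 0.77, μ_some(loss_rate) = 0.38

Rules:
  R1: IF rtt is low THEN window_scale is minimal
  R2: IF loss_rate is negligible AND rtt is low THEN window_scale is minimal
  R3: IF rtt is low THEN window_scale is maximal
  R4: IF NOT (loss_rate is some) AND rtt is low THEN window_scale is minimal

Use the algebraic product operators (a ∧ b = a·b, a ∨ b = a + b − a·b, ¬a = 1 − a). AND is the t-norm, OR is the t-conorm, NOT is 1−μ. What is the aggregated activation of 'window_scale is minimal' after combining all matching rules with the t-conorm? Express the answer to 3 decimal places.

R1: low=0.12 → w = 0.1200
R2: negligible=0.77, low=0.12; AND[a·b] → w = 0.0924
R3: low=0.12 → w = 0.1200
R4: ¬some=1−0.38=0.62, low=0.12; AND[a·b] → w = 0.0744
Rules with consequent 'minimal': {R1, R2, R4} → strengths 0.1200, 0.0924, 0.0744
Aggregate via t-conorm [a + b − a·b]: 0.2607

0.261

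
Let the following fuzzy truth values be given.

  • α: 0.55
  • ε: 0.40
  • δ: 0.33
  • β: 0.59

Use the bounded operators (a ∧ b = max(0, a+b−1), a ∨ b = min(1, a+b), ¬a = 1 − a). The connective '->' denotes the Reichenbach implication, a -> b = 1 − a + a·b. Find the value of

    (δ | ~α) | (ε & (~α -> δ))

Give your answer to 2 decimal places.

0.88

~α = 1 − 0.55 = 0.45
δ | ~α = min(1, a+b) on (0.33, 0.45) = 0.78
~α = 1 − 0.55 = 0.45
~α -> δ  [Reichenbach: 1 − a + a·b] with a=0.45, b=0.33 → 0.70
ε & (~α -> δ) = max(0, a+b−1) on (0.40, 0.70) = 0.10
(δ | ~α) | (ε & (~α -> δ)) = min(1, a+b) on (0.78, 0.10) = 0.88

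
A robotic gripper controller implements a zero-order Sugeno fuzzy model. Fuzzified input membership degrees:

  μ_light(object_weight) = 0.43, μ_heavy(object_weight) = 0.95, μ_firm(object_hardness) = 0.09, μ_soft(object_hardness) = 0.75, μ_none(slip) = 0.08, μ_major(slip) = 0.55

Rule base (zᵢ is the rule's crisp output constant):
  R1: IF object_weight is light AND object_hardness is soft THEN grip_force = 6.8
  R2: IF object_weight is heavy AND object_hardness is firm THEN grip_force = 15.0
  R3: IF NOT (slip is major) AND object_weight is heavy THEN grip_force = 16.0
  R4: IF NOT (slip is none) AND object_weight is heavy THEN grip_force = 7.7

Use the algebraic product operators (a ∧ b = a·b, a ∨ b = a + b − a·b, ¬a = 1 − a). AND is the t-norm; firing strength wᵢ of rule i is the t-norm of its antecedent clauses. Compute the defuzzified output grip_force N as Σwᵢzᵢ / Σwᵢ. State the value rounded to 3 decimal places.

9.971

R1 (z=6.8): light=0.43, soft=0.75; AND[a·b] → w = 0.3225
R2 (z=15.0): heavy=0.95, firm=0.09; AND[a·b] → w = 0.0855
R3 (z=16.0): ¬major=1−0.55=0.45, heavy=0.95; AND[a·b] → w = 0.4275
R4 (z=7.7): ¬none=1−0.08=0.92, heavy=0.95; AND[a·b] → w = 0.8740
Weighted average = (0.3225·6.8 + 0.0855·15.0 + 0.4275·16.0 + 0.8740·7.7) / (0.3225 + 0.0855 + 0.4275 + 0.8740)
  = 17.0453 / 1.7095 = 9.971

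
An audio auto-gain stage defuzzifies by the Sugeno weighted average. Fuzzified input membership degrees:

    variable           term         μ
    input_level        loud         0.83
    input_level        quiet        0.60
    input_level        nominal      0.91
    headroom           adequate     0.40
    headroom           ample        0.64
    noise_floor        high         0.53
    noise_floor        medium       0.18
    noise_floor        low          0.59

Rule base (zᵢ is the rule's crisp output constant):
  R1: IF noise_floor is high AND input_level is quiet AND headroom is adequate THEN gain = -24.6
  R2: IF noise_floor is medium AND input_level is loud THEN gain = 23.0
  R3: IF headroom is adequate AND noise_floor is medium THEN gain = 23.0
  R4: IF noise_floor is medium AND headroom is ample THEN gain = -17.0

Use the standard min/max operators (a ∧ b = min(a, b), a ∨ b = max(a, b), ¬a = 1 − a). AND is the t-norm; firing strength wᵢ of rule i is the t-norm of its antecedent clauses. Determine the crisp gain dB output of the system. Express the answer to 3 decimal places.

R1 (z=-24.6): high=0.53, quiet=0.60, adequate=0.40; AND[min(a, b)] → w = 0.40
R2 (z=23.0): medium=0.18, loud=0.83; AND[min(a, b)] → w = 0.18
R3 (z=23.0): adequate=0.40, medium=0.18; AND[min(a, b)] → w = 0.18
R4 (z=-17.0): medium=0.18, ample=0.64; AND[min(a, b)] → w = 0.18
Weighted average = (0.40·-24.6 + 0.18·23.0 + 0.18·23.0 + 0.18·-17.0) / (0.40 + 0.18 + 0.18 + 0.18)
  = -4.6200 / 0.9400 = -4.915

-4.915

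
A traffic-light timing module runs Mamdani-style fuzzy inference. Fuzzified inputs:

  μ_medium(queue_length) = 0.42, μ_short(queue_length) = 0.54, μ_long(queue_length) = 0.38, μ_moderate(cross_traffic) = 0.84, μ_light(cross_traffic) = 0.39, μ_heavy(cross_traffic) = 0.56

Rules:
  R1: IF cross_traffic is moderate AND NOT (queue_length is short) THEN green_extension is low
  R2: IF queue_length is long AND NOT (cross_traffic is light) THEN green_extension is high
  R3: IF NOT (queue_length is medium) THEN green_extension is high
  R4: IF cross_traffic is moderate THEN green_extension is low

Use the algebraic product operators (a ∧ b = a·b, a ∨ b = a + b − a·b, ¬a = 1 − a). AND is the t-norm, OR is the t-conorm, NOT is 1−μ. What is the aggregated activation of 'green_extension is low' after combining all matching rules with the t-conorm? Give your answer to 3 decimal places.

R1: moderate=0.84, ¬short=1−0.54=0.46; AND[a·b] → w = 0.3864
R2: long=0.38, ¬light=1−0.39=0.61; AND[a·b] → w = 0.2318
R3: ¬medium=1−0.42=0.58 → w = 0.5800
R4: moderate=0.84 → w = 0.8400
Rules with consequent 'low': {R1, R4} → strengths 0.3864, 0.8400
Aggregate via t-conorm [a + b − a·b]: 0.9018

0.902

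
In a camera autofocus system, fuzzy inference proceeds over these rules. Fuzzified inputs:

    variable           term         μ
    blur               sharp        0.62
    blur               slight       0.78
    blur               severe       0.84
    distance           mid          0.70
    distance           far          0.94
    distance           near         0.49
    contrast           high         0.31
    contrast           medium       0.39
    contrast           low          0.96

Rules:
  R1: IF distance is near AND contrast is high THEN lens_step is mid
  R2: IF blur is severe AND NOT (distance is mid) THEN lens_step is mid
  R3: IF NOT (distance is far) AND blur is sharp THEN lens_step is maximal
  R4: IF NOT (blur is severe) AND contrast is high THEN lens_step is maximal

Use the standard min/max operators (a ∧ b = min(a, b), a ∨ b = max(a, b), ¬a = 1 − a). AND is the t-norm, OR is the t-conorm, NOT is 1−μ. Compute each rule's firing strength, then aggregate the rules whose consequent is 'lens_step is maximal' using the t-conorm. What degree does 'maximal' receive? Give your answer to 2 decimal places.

R1: near=0.49, high=0.31; AND[min(a, b)] → w = 0.31
R2: severe=0.84, ¬mid=1−0.70=0.30; AND[min(a, b)] → w = 0.30
R3: ¬far=1−0.94=0.06, sharp=0.62; AND[min(a, b)] → w = 0.06
R4: ¬severe=1−0.84=0.16, high=0.31; AND[min(a, b)] → w = 0.16
Rules with consequent 'maximal': {R3, R4} → strengths 0.06, 0.16
Aggregate via t-conorm [max(a, b)]: 0.16

0.16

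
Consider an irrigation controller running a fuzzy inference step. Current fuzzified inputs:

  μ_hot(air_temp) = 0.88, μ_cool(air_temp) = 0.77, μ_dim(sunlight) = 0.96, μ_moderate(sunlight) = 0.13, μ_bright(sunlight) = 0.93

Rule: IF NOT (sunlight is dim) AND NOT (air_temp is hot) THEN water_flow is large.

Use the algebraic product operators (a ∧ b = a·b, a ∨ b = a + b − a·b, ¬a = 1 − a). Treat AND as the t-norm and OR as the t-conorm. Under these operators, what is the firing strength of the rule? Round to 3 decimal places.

0.005

firing strength: ¬dim=1−0.96=0.04, ¬hot=1−0.88=0.12; AND[a·b] → w = 0.0048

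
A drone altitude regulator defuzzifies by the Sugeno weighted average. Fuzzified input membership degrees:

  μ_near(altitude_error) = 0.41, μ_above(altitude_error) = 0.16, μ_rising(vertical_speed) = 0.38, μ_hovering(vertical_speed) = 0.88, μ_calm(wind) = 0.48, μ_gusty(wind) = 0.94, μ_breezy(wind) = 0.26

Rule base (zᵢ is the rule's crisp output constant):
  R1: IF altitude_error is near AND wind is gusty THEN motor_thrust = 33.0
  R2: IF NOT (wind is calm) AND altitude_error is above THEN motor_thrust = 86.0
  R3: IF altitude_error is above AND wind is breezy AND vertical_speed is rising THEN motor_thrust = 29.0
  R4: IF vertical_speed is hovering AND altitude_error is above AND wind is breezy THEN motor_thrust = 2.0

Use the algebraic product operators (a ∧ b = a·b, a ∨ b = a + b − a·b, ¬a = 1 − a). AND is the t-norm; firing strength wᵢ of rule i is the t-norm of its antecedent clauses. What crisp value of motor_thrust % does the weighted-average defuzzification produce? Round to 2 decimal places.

R1 (z=33.0): near=0.41, gusty=0.94; AND[a·b] → w = 0.3854
R2 (z=86.0): ¬calm=1−0.48=0.52, above=0.16; AND[a·b] → w = 0.0832
R3 (z=29.0): above=0.16, breezy=0.26, rising=0.38; AND[a·b] → w = 0.0158
R4 (z=2.0): hovering=0.88, above=0.16, breezy=0.26; AND[a·b] → w = 0.0366
Weighted average = (0.3854·33.0 + 0.0832·86.0 + 0.0158·29.0 + 0.0366·2.0) / (0.3854 + 0.0832 + 0.0158 + 0.0366)
  = 20.4050 / 0.5210 = 39.16

39.16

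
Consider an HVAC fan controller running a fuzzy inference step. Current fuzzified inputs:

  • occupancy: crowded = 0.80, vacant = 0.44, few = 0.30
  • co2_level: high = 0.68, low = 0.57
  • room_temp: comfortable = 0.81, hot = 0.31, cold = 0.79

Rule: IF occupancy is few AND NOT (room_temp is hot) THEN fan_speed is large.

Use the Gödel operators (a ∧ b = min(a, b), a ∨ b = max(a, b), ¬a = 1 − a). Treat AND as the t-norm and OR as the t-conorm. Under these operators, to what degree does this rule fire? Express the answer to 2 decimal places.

0.30

firing strength: few=0.30, ¬hot=1−0.31=0.69; AND[min(a, b)] → w = 0.30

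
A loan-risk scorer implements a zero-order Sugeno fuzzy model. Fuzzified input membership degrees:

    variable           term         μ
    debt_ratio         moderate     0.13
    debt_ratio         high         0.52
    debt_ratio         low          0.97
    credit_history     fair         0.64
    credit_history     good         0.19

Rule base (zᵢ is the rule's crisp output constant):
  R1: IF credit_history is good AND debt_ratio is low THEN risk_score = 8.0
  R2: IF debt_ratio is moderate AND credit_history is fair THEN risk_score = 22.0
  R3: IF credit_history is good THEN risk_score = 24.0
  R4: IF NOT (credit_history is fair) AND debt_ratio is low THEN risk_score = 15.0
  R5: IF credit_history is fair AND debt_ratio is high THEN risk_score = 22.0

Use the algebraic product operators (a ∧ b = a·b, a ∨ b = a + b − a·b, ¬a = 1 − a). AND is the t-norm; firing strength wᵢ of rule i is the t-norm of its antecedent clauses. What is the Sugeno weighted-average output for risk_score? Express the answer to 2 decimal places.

R1 (z=8.0): good=0.19, low=0.97; AND[a·b] → w = 0.1843
R2 (z=22.0): moderate=0.13, fair=0.64; AND[a·b] → w = 0.0832
R3 (z=24.0): good=0.19 → w = 0.1900
R4 (z=15.0): ¬fair=1−0.64=0.36, low=0.97; AND[a·b] → w = 0.3492
R5 (z=22.0): fair=0.64, high=0.52; AND[a·b] → w = 0.3328
Weighted average = (0.1843·8.0 + 0.0832·22.0 + 0.1900·24.0 + 0.3492·15.0 + 0.3328·22.0) / (0.1843 + 0.0832 + 0.1900 + 0.3492 + 0.3328)
  = 20.4244 / 1.1395 = 17.92

17.92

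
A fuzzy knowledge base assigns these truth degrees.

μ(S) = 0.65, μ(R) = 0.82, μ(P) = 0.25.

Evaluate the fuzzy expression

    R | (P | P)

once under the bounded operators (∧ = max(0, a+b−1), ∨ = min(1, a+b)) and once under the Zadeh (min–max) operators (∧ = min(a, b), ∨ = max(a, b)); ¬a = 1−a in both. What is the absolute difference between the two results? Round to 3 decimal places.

Under bounded:
  P | P = min(1, a+b) on (0.25, 0.25) = 0.50
  R | (P | P) = min(1, a+b) on (0.82, 0.50) = 1.00
  → value = 1.0000
Under Zadeh (min–max):
  P | P = max(a, b) on (0.25, 0.25) = 0.25
  R | (P | P) = max(a, b) on (0.82, 0.25) = 0.82
  → value = 0.8200
|1.0000 − 0.8200| = 0.180

0.180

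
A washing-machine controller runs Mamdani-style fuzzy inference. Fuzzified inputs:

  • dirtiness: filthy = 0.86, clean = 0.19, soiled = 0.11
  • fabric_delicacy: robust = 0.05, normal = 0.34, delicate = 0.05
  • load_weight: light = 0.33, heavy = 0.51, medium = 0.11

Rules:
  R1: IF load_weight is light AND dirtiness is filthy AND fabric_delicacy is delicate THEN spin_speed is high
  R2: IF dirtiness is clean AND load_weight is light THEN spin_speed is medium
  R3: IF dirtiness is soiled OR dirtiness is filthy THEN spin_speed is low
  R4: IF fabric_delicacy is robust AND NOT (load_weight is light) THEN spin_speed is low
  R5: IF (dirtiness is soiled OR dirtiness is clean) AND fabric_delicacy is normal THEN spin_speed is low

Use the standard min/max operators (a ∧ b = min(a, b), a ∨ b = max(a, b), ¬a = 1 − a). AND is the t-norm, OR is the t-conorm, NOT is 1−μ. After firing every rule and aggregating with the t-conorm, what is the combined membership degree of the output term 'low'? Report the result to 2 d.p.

R1: light=0.33, filthy=0.86, delicate=0.05; AND[min(a, b)] → w = 0.05
R2: clean=0.19, light=0.33; AND[min(a, b)] → w = 0.19
R3: soiled=0.11, filthy=0.86; OR[max(a, b)] → w = 0.86
R4: robust=0.05, ¬light=1−0.33=0.67; AND[min(a, b)] → w = 0.05
R5: (soiled=0.11 OR clean=0.19) = 0.19; AND[min(a, b)] with normal=0.34 → w = 0.19
Rules with consequent 'low': {R3, R4, R5} → strengths 0.86, 0.05, 0.19
Aggregate via t-conorm [max(a, b)]: 0.86

0.86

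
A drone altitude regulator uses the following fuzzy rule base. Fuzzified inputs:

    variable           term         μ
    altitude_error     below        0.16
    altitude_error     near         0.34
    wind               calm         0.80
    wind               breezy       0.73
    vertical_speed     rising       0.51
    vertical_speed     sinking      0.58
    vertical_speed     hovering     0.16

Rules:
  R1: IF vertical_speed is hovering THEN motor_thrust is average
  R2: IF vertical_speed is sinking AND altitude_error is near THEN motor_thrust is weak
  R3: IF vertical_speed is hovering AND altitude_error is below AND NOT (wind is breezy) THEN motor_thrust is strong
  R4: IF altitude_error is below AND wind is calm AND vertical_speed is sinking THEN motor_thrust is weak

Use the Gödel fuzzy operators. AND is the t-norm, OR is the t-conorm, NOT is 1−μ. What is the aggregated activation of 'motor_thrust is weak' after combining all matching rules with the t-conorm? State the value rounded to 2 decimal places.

R1: hovering=0.16 → w = 0.16
R2: sinking=0.58, near=0.34; AND[min(a, b)] → w = 0.34
R3: hovering=0.16, below=0.16, ¬breezy=1−0.73=0.27; AND[min(a, b)] → w = 0.16
R4: below=0.16, calm=0.80, sinking=0.58; AND[min(a, b)] → w = 0.16
Rules with consequent 'weak': {R2, R4} → strengths 0.34, 0.16
Aggregate via t-conorm [max(a, b)]: 0.34

0.34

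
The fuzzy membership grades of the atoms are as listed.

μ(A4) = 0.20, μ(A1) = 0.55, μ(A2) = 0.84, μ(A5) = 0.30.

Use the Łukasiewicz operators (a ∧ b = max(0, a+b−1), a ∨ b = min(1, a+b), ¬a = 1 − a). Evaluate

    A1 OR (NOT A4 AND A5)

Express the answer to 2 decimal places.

0.65

NOT A4 = 1 − 0.20 = 0.80
NOT A4 AND A5 = max(0, a+b−1) on (0.80, 0.30) = 0.10
A1 OR (NOT A4 AND A5) = min(1, a+b) on (0.55, 0.10) = 0.65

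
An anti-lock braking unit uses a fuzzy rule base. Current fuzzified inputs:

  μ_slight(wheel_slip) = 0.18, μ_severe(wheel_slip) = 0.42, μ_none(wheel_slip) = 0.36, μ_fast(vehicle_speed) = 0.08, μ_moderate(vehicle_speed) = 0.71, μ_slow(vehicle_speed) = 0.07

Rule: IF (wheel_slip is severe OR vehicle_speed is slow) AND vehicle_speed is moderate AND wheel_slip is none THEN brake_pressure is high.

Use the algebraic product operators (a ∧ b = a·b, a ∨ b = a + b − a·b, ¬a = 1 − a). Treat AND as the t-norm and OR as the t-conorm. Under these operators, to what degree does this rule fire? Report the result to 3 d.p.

0.118

firing strength: (severe=0.42 OR slow=0.07) = 0.4606; AND[a·b] with moderate=0.71, none=0.36 → w = 0.1177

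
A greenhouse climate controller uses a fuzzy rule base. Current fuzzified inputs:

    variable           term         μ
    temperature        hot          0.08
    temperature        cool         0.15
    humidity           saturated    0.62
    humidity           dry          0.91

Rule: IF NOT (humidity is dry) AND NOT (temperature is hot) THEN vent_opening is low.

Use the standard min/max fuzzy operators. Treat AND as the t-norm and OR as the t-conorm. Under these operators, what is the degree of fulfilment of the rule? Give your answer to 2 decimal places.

firing strength: ¬dry=1−0.91=0.09, ¬hot=1−0.08=0.92; AND[min(a, b)] → w = 0.09

0.09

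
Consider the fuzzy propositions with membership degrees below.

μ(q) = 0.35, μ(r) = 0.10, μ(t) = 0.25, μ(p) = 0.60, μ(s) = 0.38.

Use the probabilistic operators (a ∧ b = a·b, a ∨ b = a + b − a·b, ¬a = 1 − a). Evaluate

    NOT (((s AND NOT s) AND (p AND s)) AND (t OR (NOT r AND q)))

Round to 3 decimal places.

NOT s = 1 − 0.3800 = 0.6200
s AND NOT s = a·b on (0.3800, 0.6200) = 0.2356
p AND s = a·b on (0.6000, 0.3800) = 0.2280
(s AND NOT s) AND (p AND s) = a·b on (0.2356, 0.2280) = 0.0537
NOT r = 1 − 0.1000 = 0.9000
NOT r AND q = a·b on (0.9000, 0.3500) = 0.3150
t OR (NOT r AND q) = a + b − a·b on (0.2500, 0.3150) = 0.4862
((s AND NOT s) AND (p AND s)) AND (t OR (NOT r AND q)) = a·b on (0.0537, 0.4862) = 0.0261
NOT (((s AND NOT s) AND (p AND s)) AND (t OR (NOT r AND q))) = 1 − 0.0261 = 0.9739

0.974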